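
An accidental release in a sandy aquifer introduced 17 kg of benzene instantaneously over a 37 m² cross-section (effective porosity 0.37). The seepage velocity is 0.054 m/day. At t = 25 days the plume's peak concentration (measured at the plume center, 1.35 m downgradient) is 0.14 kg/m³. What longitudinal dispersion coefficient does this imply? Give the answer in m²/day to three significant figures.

0.250 m²/day

At the plume center C_max = M/(n_e·A·√(4πDt)), so D = M²/(4πt·(n_e·A·C_max)²).
n_e·A·C_max = 0.37 × 37 × 0.14 = 1.917 kg/m.
D = 17²/(4π × 25 × 1.917²) = 0.250 m²/day.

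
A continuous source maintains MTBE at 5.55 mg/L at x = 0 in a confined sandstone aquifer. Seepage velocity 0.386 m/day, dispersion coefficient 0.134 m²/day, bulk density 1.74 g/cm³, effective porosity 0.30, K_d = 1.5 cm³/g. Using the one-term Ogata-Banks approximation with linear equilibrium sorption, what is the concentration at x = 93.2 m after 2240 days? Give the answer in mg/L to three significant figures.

Retardation factor R = 1 + ρ_b·K_d/n = 1 + 1.74 × 1.5/0.30 = 9.700.
Sorption retards both mechanisms: v_R = v/R = 0.03979 m/day, D_R = D/R = 0.01381 m²/day.
v_R·t = 0.03979 × 2240 = 89.1296 m; 2√(D_R t) = 11.12 m; argument = (93.2 − 89.1296)/11.12 = 0.3660.
C = C₀ × ½·erfc(0.3660) = 5.55 × 0.3024 = 1.68 mg/L.

1.68 mg/L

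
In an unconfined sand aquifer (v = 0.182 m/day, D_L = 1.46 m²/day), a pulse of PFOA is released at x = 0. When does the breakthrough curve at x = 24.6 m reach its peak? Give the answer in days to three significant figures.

98.1 days

For the 1D instantaneous-source solution, setting ∂C/∂t = 0 at fixed x gives v²t² + 2Dt − x² = 0, so t = (√(D² + v²x²) − D)/v².
√(D² + v²x²) = √(1.46² + 0.182² × 24.6²) = 4.709; v² = 0.033124.
t = (4.709 − 1.46)/0.033124 = 98.1 days (vs. the pure-advection estimate x/v = 135 d).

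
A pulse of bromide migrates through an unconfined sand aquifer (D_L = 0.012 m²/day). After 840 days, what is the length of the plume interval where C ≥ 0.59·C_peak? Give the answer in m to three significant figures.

9.22 m

The plume is Gaussian with σ = √(2Dt) = √(2 × 0.012 × 840) = 4.490 m.
C/C_peak = exp(−Δx²/(2σ²)) = 0.59 ⇒ Δx = σ·√(−2 ln 0.59) = 4.490 × 1.027 = 4.611 m.
Width = 2Δx = 9.22 m.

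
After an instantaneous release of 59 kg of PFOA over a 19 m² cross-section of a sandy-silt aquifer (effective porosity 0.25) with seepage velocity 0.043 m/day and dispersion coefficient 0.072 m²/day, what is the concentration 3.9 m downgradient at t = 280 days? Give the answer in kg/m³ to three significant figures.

For an instantaneous plane source, C(x,t) = M/(n_e·A·√(4πDt)) · exp(−(x−vt)²/(4Dt)), with n_e·A the pore (flow) area.
Plume center vt = 0.043 × 280 = 12.04 m, so the well at 3.9 m is 8.14 m upgradient of the peak.
√(4πDt) = 15.92 m, giving peak height M/(n_e·A·√(4πDt)) = 59/(0.25 × 19 × 15.92) = 0.7802 kg/m³.
(x−vt)²/(4Dt) = (-8.14)²/(4 × 0.072 × 280) = 0.8217; exp(−0.8217) = 0.4397.
C = 0.7802 × 0.4397 = 0.343 kg/m³.

0.343 kg/m³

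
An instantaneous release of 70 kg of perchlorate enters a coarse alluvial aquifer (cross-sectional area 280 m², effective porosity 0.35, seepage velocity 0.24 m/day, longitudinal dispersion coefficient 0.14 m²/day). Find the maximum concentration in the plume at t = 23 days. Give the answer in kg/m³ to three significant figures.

The peak of an instantaneous 1D plume sits at x = vt; there the Gaussian factor is 1 and C_max = M/(n_e·A·√(4πDt)), where n_e·A is the pore area the mass is dissolved in.
√(4πDt) = √(4π × 0.14 × 23) = 6.361 m, so C_max = 70/(0.35 × 280 × 6.361) = 0.112 kg/m³.

0.112 kg/m³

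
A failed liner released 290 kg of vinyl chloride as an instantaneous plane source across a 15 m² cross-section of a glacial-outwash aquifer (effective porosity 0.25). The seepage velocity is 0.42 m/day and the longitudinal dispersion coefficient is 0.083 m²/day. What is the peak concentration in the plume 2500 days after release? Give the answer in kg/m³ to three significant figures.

1.51 kg/m³

The peak of an instantaneous 1D plume sits at x = vt; there the Gaussian factor is 1 and C_max = M/(n_e·A·√(4πDt)), where n_e·A is the pore area the mass is dissolved in.
√(4πDt) = √(4π × 0.083 × 2500) = 51.06 m, so C_max = 290/(0.25 × 15 × 51.06) = 1.51 kg/m³.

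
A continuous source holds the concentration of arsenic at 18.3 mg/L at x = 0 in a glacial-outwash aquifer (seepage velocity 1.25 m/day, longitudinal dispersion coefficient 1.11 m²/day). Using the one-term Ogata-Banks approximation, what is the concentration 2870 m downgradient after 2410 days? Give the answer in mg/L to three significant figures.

For a continuous step input, C/C₀ ≈ ½·erfc((x−vt)/(2√(Dt))).
vt = 1.25 × 2410 = 3012.5 m and 2√(Dt) = 2√(1.11 × 2410) = 103.4 m.
Argument (x−vt)/(2√(Dt)) = (2870 − 3012.5)/103.4 = -1.378; ½·erfc(-1.378) = 0.9743.
C = 18.3 × 0.9743 = 17.8 mg/L.

17.8 mg/L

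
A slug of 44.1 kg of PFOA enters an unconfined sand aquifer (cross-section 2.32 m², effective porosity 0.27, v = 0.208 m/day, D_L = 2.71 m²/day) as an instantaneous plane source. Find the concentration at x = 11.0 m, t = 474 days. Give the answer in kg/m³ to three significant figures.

0.124 kg/m³

For an instantaneous plane source, C(x,t) = M/(n_e·A·√(4πDt)) · exp(−(x−vt)²/(4Dt)), with n_e·A the pore (flow) area.
Plume center vt = 0.208 × 474 = 98.592 m, so the well at 11.0 m is 87.592 m upgradient of the peak.
√(4πDt) = 127.1 m, giving peak height M/(n_e·A·√(4πDt)) = 44.1/(0.27 × 2.32 × 127.1) = 0.5539 kg/m³.
(x−vt)²/(4Dt) = (-87.592)²/(4 × 2.71 × 474) = 1.493; exp(−1.493) = 0.2247.
C = 0.5539 × 0.2247 = 0.124 kg/m³.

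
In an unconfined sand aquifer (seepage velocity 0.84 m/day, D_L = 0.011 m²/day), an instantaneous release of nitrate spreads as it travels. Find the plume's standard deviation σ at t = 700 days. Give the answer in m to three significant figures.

3.92 m

Dispersive spreading gives a Gaussian with σ² = 2Dt; advection only shifts the center.
σ = √(2 × 0.011 × 700) = 3.92 m.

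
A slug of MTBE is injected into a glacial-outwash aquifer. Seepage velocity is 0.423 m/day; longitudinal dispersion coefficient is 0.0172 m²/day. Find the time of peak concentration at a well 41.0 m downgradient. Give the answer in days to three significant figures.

96.8 days

For the 1D instantaneous-source solution, setting ∂C/∂t = 0 at fixed x gives v²t² + 2Dt − x² = 0, so t = (√(D² + v²x²) − D)/v².
√(D² + v²x²) = √(0.0172² + 0.423² × 41.0²) = 17.34; v² = 0.178929.
t = (17.34 − 0.0172)/0.178929 = 96.8 days (vs. the pure-advection estimate x/v = 96.9 d).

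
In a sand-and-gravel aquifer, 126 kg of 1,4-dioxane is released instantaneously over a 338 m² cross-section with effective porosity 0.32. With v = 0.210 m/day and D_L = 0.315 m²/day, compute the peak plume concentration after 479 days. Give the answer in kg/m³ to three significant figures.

The peak of an instantaneous 1D plume sits at x = vt; there the Gaussian factor is 1 and C_max = M/(n_e·A·√(4πDt)), where n_e·A is the pore area the mass is dissolved in.
√(4πDt) = √(4π × 0.315 × 479) = 43.54 m, so C_max = 126/(0.32 × 338 × 43.54) = 0.0268 kg/m³.

0.0268 kg/m³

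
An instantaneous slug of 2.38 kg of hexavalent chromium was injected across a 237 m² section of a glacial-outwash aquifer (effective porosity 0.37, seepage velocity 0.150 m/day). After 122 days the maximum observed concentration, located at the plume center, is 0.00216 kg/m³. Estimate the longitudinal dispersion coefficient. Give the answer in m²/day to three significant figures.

At the plume center C_max = M/(n_e·A·√(4πDt)), so D = M²/(4πt·(n_e·A·C_max)²).
n_e·A·C_max = 0.37 × 237 × 0.00216 = 0.1894 kg/m.
D = 2.38²/(4π × 122 × 0.1894²) = 0.103 m²/day.

0.103 m²/day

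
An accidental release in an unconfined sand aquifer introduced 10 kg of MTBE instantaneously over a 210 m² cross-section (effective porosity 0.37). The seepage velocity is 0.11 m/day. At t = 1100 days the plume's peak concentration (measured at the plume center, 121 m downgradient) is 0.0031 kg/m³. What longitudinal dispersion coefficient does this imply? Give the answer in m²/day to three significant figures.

At the plume center C_max = M/(n_e·A·√(4πDt)), so D = M²/(4πt·(n_e·A·C_max)²).
n_e·A·C_max = 0.37 × 210 × 0.0031 = 0.2409 kg/m.
D = 10²/(4π × 1100 × 0.2409²) = 0.125 m²/day.

0.125 m²/day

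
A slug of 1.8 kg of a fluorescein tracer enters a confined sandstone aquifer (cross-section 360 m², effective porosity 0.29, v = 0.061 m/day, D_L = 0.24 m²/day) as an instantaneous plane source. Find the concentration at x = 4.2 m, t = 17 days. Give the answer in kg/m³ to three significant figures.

0.00130 kg/m³

For an instantaneous plane source, C(x,t) = M/(n_e·A·√(4πDt)) · exp(−(x−vt)²/(4Dt)), with n_e·A the pore (flow) area.
Plume center vt = 0.061 × 17 = 1.037 m, so the well at 4.2 m is 3.163 m downgradient of the peak.
√(4πDt) = 7.160 m, giving peak height M/(n_e·A·√(4πDt)) = 1.8/(0.29 × 360 × 7.160) = 0.002408 kg/m³.
(x−vt)²/(4Dt) = (3.163)²/(4 × 0.24 × 17) = 0.6130; exp(−0.6130) = 0.5417.
C = 0.002408 × 0.5417 = 0.00130 kg/m³.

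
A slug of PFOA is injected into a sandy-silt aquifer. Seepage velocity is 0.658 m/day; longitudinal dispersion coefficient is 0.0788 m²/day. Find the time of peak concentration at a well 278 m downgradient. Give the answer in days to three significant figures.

For the 1D instantaneous-source solution, setting ∂C/∂t = 0 at fixed x gives v²t² + 2Dt − x² = 0, so t = (√(D² + v²x²) − D)/v².
√(D² + v²x²) = √(0.0788² + 0.658² × 278²) = 182.9; v² = 0.432964.
t = (182.9 − 0.0788)/0.432964 = 422 days (vs. the pure-advection estimate x/v = 422 d).

422 days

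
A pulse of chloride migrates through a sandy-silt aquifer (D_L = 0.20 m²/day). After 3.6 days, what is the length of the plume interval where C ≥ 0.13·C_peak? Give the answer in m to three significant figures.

4.85 m

The plume is Gaussian with σ = √(2Dt) = √(2 × 0.20 × 3.6) = 1.200 m.
C/C_peak = exp(−Δx²/(2σ²)) = 0.13 ⇒ Δx = σ·√(−2 ln 0.13) = 1.200 × 2.020 = 2.424 m.
Width = 2Δx = 4.85 m.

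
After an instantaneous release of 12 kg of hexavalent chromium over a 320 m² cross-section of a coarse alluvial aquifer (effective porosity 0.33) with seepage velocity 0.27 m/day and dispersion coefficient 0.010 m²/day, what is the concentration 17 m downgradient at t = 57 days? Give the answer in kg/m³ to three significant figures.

For an instantaneous plane source, C(x,t) = M/(n_e·A·√(4πDt)) · exp(−(x−vt)²/(4Dt)), with n_e·A the pore (flow) area.
Plume center vt = 0.27 × 57 = 15.39 m, so the well at 17 m is 1.61 m downgradient of the peak.
√(4πDt) = 2.676 m, giving peak height M/(n_e·A·√(4πDt)) = 12/(0.33 × 320 × 2.676) = 0.04247 kg/m³.
(x−vt)²/(4Dt) = (1.61)²/(4 × 0.010 × 57) = 1.137; exp(−1.137) = 0.3208.
C = 0.04247 × 0.3208 = 0.0136 kg/m³.

0.0136 kg/m³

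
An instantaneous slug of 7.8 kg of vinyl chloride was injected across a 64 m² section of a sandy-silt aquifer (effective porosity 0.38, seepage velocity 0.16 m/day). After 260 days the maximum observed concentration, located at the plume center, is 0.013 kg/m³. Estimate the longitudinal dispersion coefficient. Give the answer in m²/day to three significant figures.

0.186 m²/day

At the plume center C_max = M/(n_e·A·√(4πDt)), so D = M²/(4πt·(n_e·A·C_max)²).
n_e·A·C_max = 0.38 × 64 × 0.013 = 0.3162 kg/m.
D = 7.8²/(4π × 260 × 0.3162²) = 0.186 m²/day.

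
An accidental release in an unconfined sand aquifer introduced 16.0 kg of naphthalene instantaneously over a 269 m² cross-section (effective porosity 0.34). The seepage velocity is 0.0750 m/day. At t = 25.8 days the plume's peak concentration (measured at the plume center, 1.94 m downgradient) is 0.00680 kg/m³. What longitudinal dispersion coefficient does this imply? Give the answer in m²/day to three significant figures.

At the plume center C_max = M/(n_e·A·√(4πDt)), so D = M²/(4πt·(n_e·A·C_max)²).
n_e·A·C_max = 0.34 × 269 × 0.00680 = 0.6219 kg/m.
D = 16.0²/(4π × 25.8 × 0.6219²) = 2.04 m²/day.

2.04 m²/day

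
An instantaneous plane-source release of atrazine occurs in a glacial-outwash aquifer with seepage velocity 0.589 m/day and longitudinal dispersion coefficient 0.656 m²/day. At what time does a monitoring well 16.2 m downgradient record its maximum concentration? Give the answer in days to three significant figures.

For the 1D instantaneous-source solution, setting ∂C/∂t = 0 at fixed x gives v²t² + 2Dt − x² = 0, so t = (√(D² + v²x²) − D)/v².
√(D² + v²x²) = √(0.656² + 0.589² × 16.2²) = 9.564; v² = 0.346921.
t = (9.564 − 0.656)/0.346921 = 25.7 days (vs. the pure-advection estimate x/v = 27.5 d).

25.7 days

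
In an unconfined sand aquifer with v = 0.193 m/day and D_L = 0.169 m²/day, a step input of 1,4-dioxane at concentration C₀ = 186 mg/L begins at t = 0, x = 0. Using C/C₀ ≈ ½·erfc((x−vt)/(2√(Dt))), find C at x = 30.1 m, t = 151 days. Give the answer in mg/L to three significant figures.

For a continuous step input, C/C₀ ≈ ½·erfc((x−vt)/(2√(Dt))).
vt = 0.193 × 151 = 29.143 m and 2√(Dt) = 2√(0.169 × 151) = 10.10 m.
Argument (x−vt)/(2√(Dt)) = (30.1 − 29.143)/10.10 = 0.09475; ½·erfc(0.09475) = 0.4467.
C = 186 × 0.4467 = 83.1 mg/L.

83.1 mg/L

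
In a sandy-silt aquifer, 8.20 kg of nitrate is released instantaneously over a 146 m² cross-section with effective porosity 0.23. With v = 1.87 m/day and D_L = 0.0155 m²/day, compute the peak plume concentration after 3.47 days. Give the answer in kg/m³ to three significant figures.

0.297 kg/m³

The peak of an instantaneous 1D plume sits at x = vt; there the Gaussian factor is 1 and C_max = M/(n_e·A·√(4πDt)), where n_e·A is the pore area the mass is dissolved in.
√(4πDt) = √(4π × 0.0155 × 3.47) = 0.8221 m, so C_max = 8.20/(0.23 × 146 × 0.8221) = 0.297 kg/m³.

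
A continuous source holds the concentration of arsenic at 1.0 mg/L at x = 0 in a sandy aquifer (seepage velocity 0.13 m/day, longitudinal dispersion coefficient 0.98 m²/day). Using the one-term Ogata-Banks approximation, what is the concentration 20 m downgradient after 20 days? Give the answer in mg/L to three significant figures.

0.00273 mg/L

For a continuous step input, C/C₀ ≈ ½·erfc((x−vt)/(2√(Dt))).
vt = 0.13 × 20 = 2.6 m and 2√(Dt) = 2√(0.98 × 20) = 8.854 m.
Argument (x−vt)/(2√(Dt)) = (20 − 2.6)/8.854 = 1.965; ½·erfc(1.965) = 0.002727.
C = 1.0 × 0.002727 = 0.00273 mg/L.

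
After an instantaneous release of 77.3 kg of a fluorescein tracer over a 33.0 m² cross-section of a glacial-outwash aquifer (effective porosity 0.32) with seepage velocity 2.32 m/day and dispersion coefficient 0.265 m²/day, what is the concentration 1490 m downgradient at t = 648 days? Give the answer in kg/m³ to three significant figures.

0.122 kg/m³

For an instantaneous plane source, C(x,t) = M/(n_e·A·√(4πDt)) · exp(−(x−vt)²/(4Dt)), with n_e·A the pore (flow) area.
Plume center vt = 2.32 × 648 = 1503.36 m, so the well at 1490 m is 13.36 m upgradient of the peak.
√(4πDt) = 46.45 m, giving peak height M/(n_e·A·√(4πDt)) = 77.3/(0.32 × 33.0 × 46.45) = 0.1576 kg/m³.
(x−vt)²/(4Dt) = (-13.36)²/(4 × 0.265 × 648) = 0.2599; exp(−0.2599) = 0.7711.
C = 0.1576 × 0.7711 = 0.122 kg/m³.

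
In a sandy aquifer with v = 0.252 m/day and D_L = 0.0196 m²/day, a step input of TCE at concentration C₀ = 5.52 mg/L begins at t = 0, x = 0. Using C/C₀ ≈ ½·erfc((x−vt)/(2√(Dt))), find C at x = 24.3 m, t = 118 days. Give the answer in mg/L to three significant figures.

5.49 mg/L

For a continuous step input, C/C₀ ≈ ½·erfc((x−vt)/(2√(Dt))).
vt = 0.252 × 118 = 29.736 m and 2√(Dt) = 2√(0.0196 × 118) = 3.042 m.
Argument (x−vt)/(2√(Dt)) = (24.3 − 29.736)/3.042 = -1.787; ½·erfc(-1.787) = 0.9943.
C = 5.52 × 0.9943 = 5.49 mg/L.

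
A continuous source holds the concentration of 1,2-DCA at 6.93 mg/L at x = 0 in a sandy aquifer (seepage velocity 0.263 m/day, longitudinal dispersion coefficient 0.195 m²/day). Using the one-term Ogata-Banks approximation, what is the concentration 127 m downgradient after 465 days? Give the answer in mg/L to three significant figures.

For a continuous step input, C/C₀ ≈ ½·erfc((x−vt)/(2√(Dt))).
vt = 0.263 × 465 = 122.295 m and 2√(Dt) = 2√(0.195 × 465) = 19.04 m.
Argument (x−vt)/(2√(Dt)) = (127 − 122.295)/19.04 = 0.2471; ½·erfc(0.2471) = 0.3634.
C = 6.93 × 0.3634 = 2.52 mg/L.

2.52 mg/L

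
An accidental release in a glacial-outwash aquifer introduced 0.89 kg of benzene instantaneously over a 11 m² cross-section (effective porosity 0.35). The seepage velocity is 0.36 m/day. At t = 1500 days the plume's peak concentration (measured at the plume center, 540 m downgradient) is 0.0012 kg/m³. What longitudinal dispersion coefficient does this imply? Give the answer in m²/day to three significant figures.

At the plume center C_max = M/(n_e·A·√(4πDt)), so D = M²/(4πt·(n_e·A·C_max)²).
n_e·A·C_max = 0.35 × 11 × 0.0012 = 0.004620 kg/m.
D = 0.89²/(4π × 1500 × 0.004620²) = 1.97 m²/day.

1.97 m²/day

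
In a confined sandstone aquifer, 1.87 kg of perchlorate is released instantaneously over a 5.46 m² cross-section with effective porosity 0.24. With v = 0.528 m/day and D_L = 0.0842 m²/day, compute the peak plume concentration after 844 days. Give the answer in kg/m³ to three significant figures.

0.0478 kg/m³

The peak of an instantaneous 1D plume sits at x = vt; there the Gaussian factor is 1 and C_max = M/(n_e·A·√(4πDt)), where n_e·A is the pore area the mass is dissolved in.
√(4πDt) = √(4π × 0.0842 × 844) = 29.88 m, so C_max = 1.87/(0.24 × 5.46 × 29.88) = 0.0478 kg/m³.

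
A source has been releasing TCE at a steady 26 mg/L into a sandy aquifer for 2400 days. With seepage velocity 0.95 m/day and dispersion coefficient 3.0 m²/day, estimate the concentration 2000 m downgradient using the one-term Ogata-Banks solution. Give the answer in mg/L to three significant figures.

For a continuous step input, C/C₀ ≈ ½·erfc((x−vt)/(2√(Dt))).
vt = 0.95 × 2400 = 2280 m and 2√(Dt) = 2√(3.0 × 2400) = 169.7 m.
Argument (x−vt)/(2√(Dt)) = (2000 − 2280)/169.7 = -1.650; ½·erfc(-1.650) = 0.9902.
C = 26 × 0.9902 = 25.7 mg/L.

25.7 mg/L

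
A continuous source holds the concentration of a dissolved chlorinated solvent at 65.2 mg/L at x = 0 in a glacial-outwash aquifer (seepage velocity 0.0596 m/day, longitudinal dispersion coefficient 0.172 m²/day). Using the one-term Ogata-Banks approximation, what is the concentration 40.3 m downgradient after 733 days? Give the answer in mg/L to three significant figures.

38.1 mg/L

For a continuous step input, C/C₀ ≈ ½·erfc((x−vt)/(2√(Dt))).
vt = 0.0596 × 733 = 43.6868 m and 2√(Dt) = 2√(0.172 × 733) = 22.46 m.
Argument (x−vt)/(2√(Dt)) = (40.3 − 43.6868)/22.46 = -0.1508; ½·erfc(-0.1508) = 0.5844.
C = 65.2 × 0.5844 = 38.1 mg/L.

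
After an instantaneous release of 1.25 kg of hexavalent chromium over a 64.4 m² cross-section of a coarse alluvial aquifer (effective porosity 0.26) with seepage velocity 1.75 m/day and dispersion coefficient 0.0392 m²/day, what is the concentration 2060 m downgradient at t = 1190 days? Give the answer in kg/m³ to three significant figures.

0.000205 kg/m³

For an instantaneous plane source, C(x,t) = M/(n_e·A·√(4πDt)) · exp(−(x−vt)²/(4Dt)), with n_e·A the pore (flow) area.
Plume center vt = 1.75 × 1190 = 2082.5 m, so the well at 2060 m is 22.5 m upgradient of the peak.
√(4πDt) = 24.21 m, giving peak height M/(n_e·A·√(4πDt)) = 1.25/(0.26 × 64.4 × 24.21) = 0.003084 kg/m³.
(x−vt)²/(4Dt) = (-22.5)²/(4 × 0.0392 × 1190) = 2.713; exp(−2.713) = 0.06634.
C = 0.003084 × 0.06634 = 0.000205 kg/m³.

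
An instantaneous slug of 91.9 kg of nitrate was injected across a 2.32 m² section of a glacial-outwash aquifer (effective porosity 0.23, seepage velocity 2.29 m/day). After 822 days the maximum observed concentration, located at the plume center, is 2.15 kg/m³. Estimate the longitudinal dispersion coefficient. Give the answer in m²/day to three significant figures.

At the plume center C_max = M/(n_e·A·√(4πDt)), so D = M²/(4πt·(n_e·A·C_max)²).
n_e·A·C_max = 0.23 × 2.32 × 2.15 = 1.147 kg/m.
D = 91.9²/(4π × 822 × 1.147²) = 0.621 m²/day.

0.621 m²/day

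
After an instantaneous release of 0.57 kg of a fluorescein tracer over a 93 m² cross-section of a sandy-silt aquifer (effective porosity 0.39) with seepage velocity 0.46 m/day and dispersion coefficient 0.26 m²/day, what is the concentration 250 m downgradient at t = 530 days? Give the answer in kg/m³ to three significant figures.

For an instantaneous plane source, C(x,t) = M/(n_e·A·√(4πDt)) · exp(−(x−vt)²/(4Dt)), with n_e·A the pore (flow) area.
Plume center vt = 0.46 × 530 = 243.8 m, so the well at 250 m is 6.2 m downgradient of the peak.
√(4πDt) = 41.61 m, giving peak height M/(n_e·A·√(4πDt)) = 0.57/(0.39 × 93 × 41.61) = 0.0003777 kg/m³.
(x−vt)²/(4Dt) = (6.2)²/(4 × 0.26 × 530) = 0.06974; exp(−0.06974) = 0.9326.
C = 0.0003777 × 0.9326 = 0.000352 kg/m³.

0.000352 kg/m³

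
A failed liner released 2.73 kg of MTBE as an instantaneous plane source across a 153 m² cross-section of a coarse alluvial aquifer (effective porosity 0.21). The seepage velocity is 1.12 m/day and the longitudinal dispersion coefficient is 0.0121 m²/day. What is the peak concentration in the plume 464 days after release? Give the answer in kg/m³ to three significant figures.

0.0101 kg/m³

The peak of an instantaneous 1D plume sits at x = vt; there the Gaussian factor is 1 and C_max = M/(n_e·A·√(4πDt)), where n_e·A is the pore area the mass is dissolved in.
√(4πDt) = √(4π × 0.0121 × 464) = 8.400 m, so C_max = 2.73/(0.21 × 153 × 8.400) = 0.0101 kg/m³.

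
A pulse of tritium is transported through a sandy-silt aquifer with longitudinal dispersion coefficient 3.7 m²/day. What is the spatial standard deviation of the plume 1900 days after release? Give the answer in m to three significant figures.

119 m

Dispersive spreading gives a Gaussian with σ² = 2Dt; advection only shifts the center.
σ = √(2 × 3.7 × 1900) = 119 m.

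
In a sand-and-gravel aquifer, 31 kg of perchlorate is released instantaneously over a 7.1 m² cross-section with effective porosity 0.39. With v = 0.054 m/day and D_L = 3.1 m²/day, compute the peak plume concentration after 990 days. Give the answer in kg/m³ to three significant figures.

0.0570 kg/m³

The peak of an instantaneous 1D plume sits at x = vt; there the Gaussian factor is 1 and C_max = M/(n_e·A·√(4πDt)), where n_e·A is the pore area the mass is dissolved in.
√(4πDt) = √(4π × 3.1 × 990) = 196.4 m, so C_max = 31/(0.39 × 7.1 × 196.4) = 0.0570 kg/m³.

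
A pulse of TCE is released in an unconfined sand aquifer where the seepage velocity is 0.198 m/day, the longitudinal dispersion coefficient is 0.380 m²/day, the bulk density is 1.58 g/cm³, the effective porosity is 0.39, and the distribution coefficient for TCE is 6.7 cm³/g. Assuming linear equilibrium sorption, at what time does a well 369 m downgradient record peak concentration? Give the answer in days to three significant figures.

52200 days

Retardation factor R = 1 + ρ_b·K_d/n = 1 + 1.58 × 6.7/0.39 = 28.14.
Sorption retards both mechanisms: v_R = v/R = 0.007036 m/day, D_R = D/R = 0.01350 m²/day.
Peak time from v_R²t² + 2D_R t − x² = 0: t = (√(D_R² + v_R²x²) − D_R)/v_R².
√(D_R² + v_R²x²) = √(0.01350² + 0.007036² × 369²) = 2.596; v_R² = 4.951e-05.
t = (2.596 − 0.01350)/4.951e-05 = 52200 days.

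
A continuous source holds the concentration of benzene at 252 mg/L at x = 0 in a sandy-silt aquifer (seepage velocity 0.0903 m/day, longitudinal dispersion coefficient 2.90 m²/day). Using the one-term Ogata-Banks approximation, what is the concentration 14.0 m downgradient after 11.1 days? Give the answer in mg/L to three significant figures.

13.3 mg/L

For a continuous step input, C/C₀ ≈ ½·erfc((x−vt)/(2√(Dt))).
vt = 0.0903 × 11.1 = 1.00233 m and 2√(Dt) = 2√(2.90 × 11.1) = 11.35 m.
Argument (x−vt)/(2√(Dt)) = (14.0 − 1.00233)/11.35 = 1.145; ½·erfc(1.145) = 0.05269.
C = 252 × 0.05269 = 13.3 mg/L.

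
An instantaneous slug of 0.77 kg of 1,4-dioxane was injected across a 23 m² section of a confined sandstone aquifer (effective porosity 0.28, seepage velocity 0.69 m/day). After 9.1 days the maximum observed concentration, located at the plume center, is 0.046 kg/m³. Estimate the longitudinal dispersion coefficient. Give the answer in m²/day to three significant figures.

0.0591 m²/day

At the plume center C_max = M/(n_e·A·√(4πDt)), so D = M²/(4πt·(n_e·A·C_max)²).
n_e·A·C_max = 0.28 × 23 × 0.046 = 0.2962 kg/m.
D = 0.77²/(4π × 9.1 × 0.2962²) = 0.0591 m²/day.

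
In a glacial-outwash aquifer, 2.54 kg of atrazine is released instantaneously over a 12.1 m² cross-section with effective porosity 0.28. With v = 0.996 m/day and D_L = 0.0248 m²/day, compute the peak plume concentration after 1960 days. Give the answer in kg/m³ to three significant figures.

The peak of an instantaneous 1D plume sits at x = vt; there the Gaussian factor is 1 and C_max = M/(n_e·A·√(4πDt)), where n_e·A is the pore area the mass is dissolved in.
√(4πDt) = √(4π × 0.0248 × 1960) = 24.71 m, so C_max = 2.54/(0.28 × 12.1 × 24.71) = 0.0303 kg/m³.

0.0303 kg/m³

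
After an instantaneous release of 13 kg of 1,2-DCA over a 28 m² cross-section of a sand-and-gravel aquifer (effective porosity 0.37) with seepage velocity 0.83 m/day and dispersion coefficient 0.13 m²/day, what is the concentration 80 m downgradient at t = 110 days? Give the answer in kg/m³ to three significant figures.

For an instantaneous plane source, C(x,t) = M/(n_e·A·√(4πDt)) · exp(−(x−vt)²/(4Dt)), with n_e·A the pore (flow) area.
Plume center vt = 0.83 × 110 = 91.3 m, so the well at 80 m is 11.3 m upgradient of the peak.
√(4πDt) = 13.41 m, giving peak height M/(n_e·A·√(4πDt)) = 13/(0.37 × 28 × 13.41) = 0.09357 kg/m³.
(x−vt)²/(4Dt) = (-11.3)²/(4 × 0.13 × 110) = 2.232; exp(−2.232) = 0.1073.
C = 0.09357 × 0.1073 = 0.0100 kg/m³.

0.0100 kg/m³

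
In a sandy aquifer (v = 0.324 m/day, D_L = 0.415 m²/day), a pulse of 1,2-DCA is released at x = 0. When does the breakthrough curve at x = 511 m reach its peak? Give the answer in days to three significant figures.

1570 days

For the 1D instantaneous-source solution, setting ∂C/∂t = 0 at fixed x gives v²t² + 2Dt − x² = 0, so t = (√(D² + v²x²) − D)/v².
√(D² + v²x²) = √(0.415² + 0.324² × 511²) = 165.6; v² = 0.104976.
t = (165.6 − 0.415)/0.104976 = 1570 days (vs. the pure-advection estimate x/v = 1580 d).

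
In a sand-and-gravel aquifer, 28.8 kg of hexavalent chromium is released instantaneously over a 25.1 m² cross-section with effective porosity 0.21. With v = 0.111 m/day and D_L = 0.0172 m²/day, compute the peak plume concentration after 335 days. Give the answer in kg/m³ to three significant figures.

0.642 kg/m³

The peak of an instantaneous 1D plume sits at x = vt; there the Gaussian factor is 1 and C_max = M/(n_e·A·√(4πDt)), where n_e·A is the pore area the mass is dissolved in.
√(4πDt) = √(4π × 0.0172 × 335) = 8.509 m, so C_max = 28.8/(0.21 × 25.1 × 8.509) = 0.642 kg/m³.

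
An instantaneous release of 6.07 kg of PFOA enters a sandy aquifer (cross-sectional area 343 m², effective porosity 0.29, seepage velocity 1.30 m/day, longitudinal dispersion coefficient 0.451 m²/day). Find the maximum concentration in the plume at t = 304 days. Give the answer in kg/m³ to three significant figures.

0.00147 kg/m³

The peak of an instantaneous 1D plume sits at x = vt; there the Gaussian factor is 1 and C_max = M/(n_e·A·√(4πDt)), where n_e·A is the pore area the mass is dissolved in.
√(4πDt) = √(4π × 0.451 × 304) = 41.51 m, so C_max = 6.07/(0.29 × 343 × 41.51) = 0.00147 kg/m³.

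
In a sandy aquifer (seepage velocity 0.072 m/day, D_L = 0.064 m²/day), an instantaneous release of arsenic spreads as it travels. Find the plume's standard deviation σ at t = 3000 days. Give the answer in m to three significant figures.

19.6 m

Dispersive spreading gives a Gaussian with σ² = 2Dt; advection only shifts the center.
σ = √(2 × 0.064 × 3000) = 19.6 m.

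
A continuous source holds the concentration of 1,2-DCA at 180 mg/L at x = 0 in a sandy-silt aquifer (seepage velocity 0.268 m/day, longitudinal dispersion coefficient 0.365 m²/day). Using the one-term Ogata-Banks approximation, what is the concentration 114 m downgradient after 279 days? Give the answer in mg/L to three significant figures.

For a continuous step input, C/C₀ ≈ ½·erfc((x−vt)/(2√(Dt))).
vt = 0.268 × 279 = 74.772 m and 2√(Dt) = 2√(0.365 × 279) = 20.18 m.
Argument (x−vt)/(2√(Dt)) = (114 − 74.772)/20.18 = 1.944; ½·erfc(1.944) = 0.002987.
C = 180 × 0.002987 = 0.538 mg/L.

0.538 mg/L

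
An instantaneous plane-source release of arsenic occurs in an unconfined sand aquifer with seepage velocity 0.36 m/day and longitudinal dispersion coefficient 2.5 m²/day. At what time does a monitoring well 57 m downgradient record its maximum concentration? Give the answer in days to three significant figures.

140 days

For the 1D instantaneous-source solution, setting ∂C/∂t = 0 at fixed x gives v²t² + 2Dt − x² = 0, so t = (√(D² + v²x²) − D)/v².
√(D² + v²x²) = √(2.5² + 0.36² × 57²) = 20.67; v² = 0.1296.
t = (20.67 − 2.5)/0.1296 = 140 days (vs. the pure-advection estimate x/v = 158 d).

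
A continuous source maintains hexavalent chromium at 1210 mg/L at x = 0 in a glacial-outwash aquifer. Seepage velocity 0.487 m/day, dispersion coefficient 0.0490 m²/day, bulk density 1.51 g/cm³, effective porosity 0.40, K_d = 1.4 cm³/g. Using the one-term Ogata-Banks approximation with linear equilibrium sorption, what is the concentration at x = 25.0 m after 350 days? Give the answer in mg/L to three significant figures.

990 mg/L

Retardation factor R = 1 + ρ_b·K_d/n = 1 + 1.51 × 1.4/0.40 = 6.285.
Sorption retards both mechanisms: v_R = v/R = 0.07749 m/day, D_R = D/R = 0.007796 m²/day.
v_R·t = 0.07749 × 350 = 27.1215 m; 2√(D_R t) = 3.304 m; argument = (25.0 − 27.1215)/3.304 = -0.6421.
C = C₀ × ½·erfc(-0.6421) = 1210 × 0.8181 = 990 mg/L.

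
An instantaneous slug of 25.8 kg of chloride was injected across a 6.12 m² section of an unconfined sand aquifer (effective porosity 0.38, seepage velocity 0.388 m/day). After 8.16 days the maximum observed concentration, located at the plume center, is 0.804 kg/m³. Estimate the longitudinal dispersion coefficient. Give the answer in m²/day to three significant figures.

At the plume center C_max = M/(n_e·A·√(4πDt)), so D = M²/(4πt·(n_e·A·C_max)²).
n_e·A·C_max = 0.38 × 6.12 × 0.804 = 1.870 kg/m.
D = 25.8²/(4π × 8.16 × 1.870²) = 1.86 m²/day.

1.86 m²/day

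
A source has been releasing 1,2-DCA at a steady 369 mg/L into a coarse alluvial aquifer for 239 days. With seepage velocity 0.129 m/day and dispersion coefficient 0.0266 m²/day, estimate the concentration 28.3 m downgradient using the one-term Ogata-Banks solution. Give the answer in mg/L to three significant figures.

281 mg/L

For a continuous step input, C/C₀ ≈ ½·erfc((x−vt)/(2√(Dt))).
vt = 0.129 × 239 = 30.831 m and 2√(Dt) = 2√(0.0266 × 239) = 5.043 m.
Argument (x−vt)/(2√(Dt)) = (28.3 − 30.831)/5.043 = -0.5019; ½·erfc(-0.5019) = 0.7611.
C = 369 × 0.7611 = 281 mg/L.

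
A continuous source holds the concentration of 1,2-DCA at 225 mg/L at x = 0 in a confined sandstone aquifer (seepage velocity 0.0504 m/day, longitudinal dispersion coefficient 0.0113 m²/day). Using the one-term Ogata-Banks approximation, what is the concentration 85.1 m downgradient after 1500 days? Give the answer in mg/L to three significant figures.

11.6 mg/L

For a continuous step input, C/C₀ ≈ ½·erfc((x−vt)/(2√(Dt))).
vt = 0.0504 × 1500 = 75.6 m and 2√(Dt) = 2√(0.0113 × 1500) = 8.234 m.
Argument (x−vt)/(2√(Dt)) = (85.1 − 75.6)/8.234 = 1.154; ½·erfc(1.154) = 0.05134.
C = 225 × 0.05134 = 11.6 mg/L.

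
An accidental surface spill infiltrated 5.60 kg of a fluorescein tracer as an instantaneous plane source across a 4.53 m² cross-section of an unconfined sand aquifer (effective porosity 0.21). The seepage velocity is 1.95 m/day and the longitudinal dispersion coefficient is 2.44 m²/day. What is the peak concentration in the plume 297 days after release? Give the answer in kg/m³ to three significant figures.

0.0617 kg/m³

The peak of an instantaneous 1D plume sits at x = vt; there the Gaussian factor is 1 and C_max = M/(n_e·A·√(4πDt)), where n_e·A is the pore area the mass is dissolved in.
√(4πDt) = √(4π × 2.44 × 297) = 95.43 m, so C_max = 5.60/(0.21 × 4.53 × 95.43) = 0.0617 kg/m³.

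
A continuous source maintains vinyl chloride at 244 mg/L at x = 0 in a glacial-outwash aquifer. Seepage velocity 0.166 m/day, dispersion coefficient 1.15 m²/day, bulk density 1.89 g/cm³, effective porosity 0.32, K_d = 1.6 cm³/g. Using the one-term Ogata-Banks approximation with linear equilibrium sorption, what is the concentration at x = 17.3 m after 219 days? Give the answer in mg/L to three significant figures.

5.67 mg/L

Retardation factor R = 1 + ρ_b·K_d/n = 1 + 1.89 × 1.6/0.32 = 10.45.
Sorption retards both mechanisms: v_R = v/R = 0.01589 m/day, D_R = D/R = 0.1100 m²/day.
v_R·t = 0.01589 × 219 = 3.47991 m; 2√(D_R t) = 9.816 m; argument = (17.3 − 3.47991)/9.816 = 1.408.
C = C₀ × ½·erfc(1.408) = 244 × 0.02323 = 5.67 mg/L.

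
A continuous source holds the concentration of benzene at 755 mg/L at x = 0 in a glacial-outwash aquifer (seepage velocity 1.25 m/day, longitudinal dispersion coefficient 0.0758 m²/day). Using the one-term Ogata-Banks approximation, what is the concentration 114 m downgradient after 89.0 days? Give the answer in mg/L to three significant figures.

171 mg/L

For a continuous step input, C/C₀ ≈ ½·erfc((x−vt)/(2√(Dt))).
vt = 1.25 × 89.0 = 111.25 m and 2√(Dt) = 2√(0.0758 × 89.0) = 5.195 m.
Argument (x−vt)/(2√(Dt)) = (114 − 111.25)/5.195 = 0.5294; ½·erfc(0.5294) = 0.2270.
C = 755 × 0.2270 = 171 mg/L.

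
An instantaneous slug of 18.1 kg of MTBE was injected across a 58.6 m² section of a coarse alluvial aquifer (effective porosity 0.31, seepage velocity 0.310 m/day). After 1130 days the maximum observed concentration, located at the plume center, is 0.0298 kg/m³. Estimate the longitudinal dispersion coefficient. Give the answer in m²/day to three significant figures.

0.0787 m²/day

At the plume center C_max = M/(n_e·A·√(4πDt)), so D = M²/(4πt·(n_e·A·C_max)²).
n_e·A·C_max = 0.31 × 58.6 × 0.0298 = 0.5413 kg/m.
D = 18.1²/(4π × 1130 × 0.5413²) = 0.0787 m²/day.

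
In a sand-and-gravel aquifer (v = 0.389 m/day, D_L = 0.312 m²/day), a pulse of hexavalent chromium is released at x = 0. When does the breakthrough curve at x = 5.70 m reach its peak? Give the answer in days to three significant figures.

12.7 days

For the 1D instantaneous-source solution, setting ∂C/∂t = 0 at fixed x gives v²t² + 2Dt − x² = 0, so t = (√(D² + v²x²) − D)/v².
√(D² + v²x²) = √(0.312² + 0.389² × 5.70²) = 2.239; v² = 0.151321.
t = (2.239 − 0.312)/0.151321 = 12.7 days (vs. the pure-advection estimate x/v = 14.7 d).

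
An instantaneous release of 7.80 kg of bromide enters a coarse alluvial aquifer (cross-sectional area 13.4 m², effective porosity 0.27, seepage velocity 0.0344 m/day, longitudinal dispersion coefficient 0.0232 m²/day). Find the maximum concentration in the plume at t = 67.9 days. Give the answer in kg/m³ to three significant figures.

0.485 kg/m³

The peak of an instantaneous 1D plume sits at x = vt; there the Gaussian factor is 1 and C_max = M/(n_e·A·√(4πDt)), where n_e·A is the pore area the mass is dissolved in.
√(4πDt) = √(4π × 0.0232 × 67.9) = 4.449 m, so C_max = 7.80/(0.27 × 13.4 × 4.449) = 0.485 kg/m³.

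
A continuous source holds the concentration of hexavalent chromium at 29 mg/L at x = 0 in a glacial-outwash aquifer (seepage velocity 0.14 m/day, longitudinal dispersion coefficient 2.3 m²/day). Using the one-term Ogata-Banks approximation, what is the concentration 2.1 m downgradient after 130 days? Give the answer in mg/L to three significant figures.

21.6 mg/L

For a continuous step input, C/C₀ ≈ ½·erfc((x−vt)/(2√(Dt))).
vt = 0.14 × 130 = 18.2 m and 2√(Dt) = 2√(2.3 × 130) = 34.58 m.
Argument (x−vt)/(2√(Dt)) = (2.1 − 18.2)/34.58 = -0.4656; ½·erfc(-0.4656) = 0.7449.
C = 29 × 0.7449 = 21.6 mg/L.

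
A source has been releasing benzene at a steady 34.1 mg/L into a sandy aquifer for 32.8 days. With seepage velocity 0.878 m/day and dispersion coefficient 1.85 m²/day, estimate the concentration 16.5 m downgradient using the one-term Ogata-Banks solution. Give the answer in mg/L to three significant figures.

For a continuous step input, C/C₀ ≈ ½·erfc((x−vt)/(2√(Dt))).
vt = 0.878 × 32.8 = 28.7984 m and 2√(Dt) = 2√(1.85 × 32.8) = 15.58 m.
Argument (x−vt)/(2√(Dt)) = (16.5 − 28.7984)/15.58 = -0.7894; ½·erfc(-0.7894) = 0.8679.
C = 34.1 × 0.8679 = 29.6 mg/L.

29.6 mg/L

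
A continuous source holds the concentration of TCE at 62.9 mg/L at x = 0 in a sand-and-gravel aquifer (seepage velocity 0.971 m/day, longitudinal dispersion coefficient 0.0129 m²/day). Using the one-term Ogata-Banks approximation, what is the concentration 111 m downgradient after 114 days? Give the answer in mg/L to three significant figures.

27.0 mg/L

For a continuous step input, C/C₀ ≈ ½·erfc((x−vt)/(2√(Dt))).
vt = 0.971 × 114 = 110.694 m and 2√(Dt) = 2√(0.0129 × 114) = 2.425 m.
Argument (x−vt)/(2√(Dt)) = (111 − 110.694)/2.425 = 0.1262; ½·erfc(0.1262) = 0.4292.
C = 62.9 × 0.4292 = 27.0 mg/L.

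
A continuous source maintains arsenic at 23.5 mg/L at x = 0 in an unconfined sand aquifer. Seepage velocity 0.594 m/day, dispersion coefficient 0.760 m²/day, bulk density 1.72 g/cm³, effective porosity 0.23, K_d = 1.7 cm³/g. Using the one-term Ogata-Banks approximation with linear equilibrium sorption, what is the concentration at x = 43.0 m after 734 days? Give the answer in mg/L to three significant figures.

Retardation factor R = 1 + ρ_b·K_d/n = 1 + 1.72 × 1.7/0.23 = 13.71.
Sorption retards both mechanisms: v_R = v/R = 0.04333 m/day, D_R = D/R = 0.05543 m²/day.
v_R·t = 0.04333 × 734 = 31.80422 m; 2√(D_R t) = 12.76 m; argument = (43.0 − 31.80422)/12.76 = 0.8774.
C = C₀ × ½·erfc(0.8774) = 23.5 × 0.1073 = 2.52 mg/L.

2.52 mg/L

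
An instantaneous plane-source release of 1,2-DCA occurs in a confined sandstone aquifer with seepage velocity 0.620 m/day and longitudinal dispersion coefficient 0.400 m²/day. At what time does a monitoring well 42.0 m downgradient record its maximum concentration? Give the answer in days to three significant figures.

66.7 days

For the 1D instantaneous-source solution, setting ∂C/∂t = 0 at fixed x gives v²t² + 2Dt − x² = 0, so t = (√(D² + v²x²) − D)/v².
√(D² + v²x²) = √(0.400² + 0.620² × 42.0²) = 26.04; v² = 0.3844.
t = (26.04 − 0.400)/0.3844 = 66.7 days (vs. the pure-advection estimate x/v = 67.7 d).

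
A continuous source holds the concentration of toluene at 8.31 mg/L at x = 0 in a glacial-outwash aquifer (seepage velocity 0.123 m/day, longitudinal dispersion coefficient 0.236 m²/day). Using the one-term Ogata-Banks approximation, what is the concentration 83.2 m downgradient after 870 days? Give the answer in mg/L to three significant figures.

For a continuous step input, C/C₀ ≈ ½·erfc((x−vt)/(2√(Dt))).
vt = 0.123 × 870 = 107.01 m and 2√(Dt) = 2√(0.236 × 870) = 28.66 m.
Argument (x−vt)/(2√(Dt)) = (83.2 − 107.01)/28.66 = -0.8308; ½·erfc(-0.8308) = 0.8800.
C = 8.31 × 0.8800 = 7.31 mg/L.

7.31 mg/L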